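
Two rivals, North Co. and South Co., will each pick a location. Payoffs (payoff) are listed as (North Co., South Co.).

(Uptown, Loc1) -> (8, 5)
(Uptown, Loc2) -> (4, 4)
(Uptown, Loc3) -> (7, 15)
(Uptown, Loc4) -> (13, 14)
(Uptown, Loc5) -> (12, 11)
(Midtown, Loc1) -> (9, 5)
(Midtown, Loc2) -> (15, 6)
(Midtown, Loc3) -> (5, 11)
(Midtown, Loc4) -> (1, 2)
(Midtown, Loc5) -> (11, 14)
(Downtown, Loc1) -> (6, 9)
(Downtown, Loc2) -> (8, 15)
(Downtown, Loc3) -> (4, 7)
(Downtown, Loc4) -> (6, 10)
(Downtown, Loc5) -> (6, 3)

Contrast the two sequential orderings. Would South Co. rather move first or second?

If North Co. leads: South Co.'s best replies are Uptown→Loc3, Midtown→Loc5, Downtown→Loc2; North Co.'s induced payoffs 7, 11, 8; outcome (Midtown, Loc5), payoffs (11, 14).
If South Co. leads: North Co.'s best replies are Loc1→Midtown, Loc2→Midtown, Loc3→Uptown, Loc4→Uptown, Loc5→Uptown; South Co.'s induced payoffs 5, 6, 15, 14, 11; outcome (Uptown, Loc3), payoffs (7, 15).
South Co. gets 15 moving first and 14 moving second, so South Co. prefers to move first.

first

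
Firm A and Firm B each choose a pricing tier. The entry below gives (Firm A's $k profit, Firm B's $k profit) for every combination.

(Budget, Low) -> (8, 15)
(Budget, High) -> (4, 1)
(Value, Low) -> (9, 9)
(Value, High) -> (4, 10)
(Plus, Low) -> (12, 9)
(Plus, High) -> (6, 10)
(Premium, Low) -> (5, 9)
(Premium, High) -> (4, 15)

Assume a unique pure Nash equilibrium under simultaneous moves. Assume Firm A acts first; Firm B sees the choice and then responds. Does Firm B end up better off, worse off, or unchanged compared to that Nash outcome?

Solve by backward induction (Firm A leads).
- Budget: BR = Low, leader payoff 8.
- Value: BR = High, leader payoff 4.
- Plus: BR = High, leader payoff 6.
- Premium: BR = High, leader payoff 4.
Among 8, 4, 6, 4, the best is 8 at Budget. Subgame-perfect outcome: (Budget, Low) with payoffs (8, 15).
Now find the simultaneous Nash equilibrium.
Firm A's best replies: Low→Plus; High→Plus.
Firm B's best replies: Budget→Low; Value→High; Plus→High; Premium→High.
Only (Plus, High) has each player best-responding; Nash payoffs (6, 10).
Firm B earns 15 sequentially versus 10 at the Nash outcome: better off.

better off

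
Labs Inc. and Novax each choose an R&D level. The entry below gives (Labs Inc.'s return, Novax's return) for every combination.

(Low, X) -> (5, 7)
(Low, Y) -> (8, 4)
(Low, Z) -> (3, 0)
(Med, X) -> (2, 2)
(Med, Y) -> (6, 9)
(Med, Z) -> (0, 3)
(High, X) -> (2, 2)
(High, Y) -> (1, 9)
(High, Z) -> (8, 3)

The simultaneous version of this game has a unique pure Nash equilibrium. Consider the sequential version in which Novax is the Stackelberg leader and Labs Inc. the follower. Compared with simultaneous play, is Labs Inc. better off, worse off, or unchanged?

unchanged

Backward induction with Novax moving first.
- X: BR = Low, leader payoff 7.
- Y: BR = Low, leader payoff 4.
- Z: BR = High, leader payoff 3.
Novax's induced payoffs are 7, 4, 3, so Novax commits to X. Subgame-perfect outcome: (Low, X) with payoffs (5, 7).
Under simultaneous play:
Labs Inc.'s best replies: X→Low; Y→Low; Z→High.
Novax's best replies: Low→X; Med→Y; High→Y.
The unique mutual best reply is (Low, X), giving (5, 7).
Labs Inc. earns 5 sequentially versus 5 at the Nash outcome: unchanged.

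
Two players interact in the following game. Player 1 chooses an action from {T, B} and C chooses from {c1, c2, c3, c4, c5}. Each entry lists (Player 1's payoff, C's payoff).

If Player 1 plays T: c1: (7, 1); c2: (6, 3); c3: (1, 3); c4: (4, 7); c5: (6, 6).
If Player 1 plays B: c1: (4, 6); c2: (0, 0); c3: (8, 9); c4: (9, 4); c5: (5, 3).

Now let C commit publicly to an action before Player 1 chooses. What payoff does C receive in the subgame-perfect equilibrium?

9

Player 1 best-responds to each possible C move:
- c1: Player 1 compares 7, 4 and picks T; C would get 1.
- c2: Player 1 compares 6, 0 and picks T; C would get 3.
- c3: Player 1 compares 1, 8 and picks B; C would get 9.
- c4: Player 1 compares 4, 9 and picks B; C would get 4.
- c5: Player 1 compares 6, 5 and picks T; C would get 6.
Maximizing over 1, 3, 9, 4, 6, C chooses c3. Subgame-perfect outcome: (B, c3) with payoffs (8, 9).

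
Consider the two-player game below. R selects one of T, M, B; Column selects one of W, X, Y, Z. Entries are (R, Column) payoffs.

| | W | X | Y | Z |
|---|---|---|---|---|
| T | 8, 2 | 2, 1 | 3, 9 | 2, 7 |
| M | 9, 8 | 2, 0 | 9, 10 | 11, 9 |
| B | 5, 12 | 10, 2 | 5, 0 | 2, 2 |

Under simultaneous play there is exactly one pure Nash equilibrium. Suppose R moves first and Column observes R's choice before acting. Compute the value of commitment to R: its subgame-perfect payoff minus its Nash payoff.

0

Column best-responds to each possible R move:
- T: BR = Y, leader payoff 3.
- M: BR = Y, leader payoff 9.
- B: BR = W, leader payoff 5.
R's induced payoffs are 3, 9, 5, so R commits to M. Subgame-perfect outcome: (M, Y) with payoffs (9, 10).
For the simultaneous game, intersect best replies.
R's best replies: W→M; X→B; Y→M; Z→M.
Column's best replies: T→Y; M→Y; B→W.
Only (M, Y) has each player best-responding; Nash payoffs (9, 10).
R's commitment gain: 9 − 9 = 0.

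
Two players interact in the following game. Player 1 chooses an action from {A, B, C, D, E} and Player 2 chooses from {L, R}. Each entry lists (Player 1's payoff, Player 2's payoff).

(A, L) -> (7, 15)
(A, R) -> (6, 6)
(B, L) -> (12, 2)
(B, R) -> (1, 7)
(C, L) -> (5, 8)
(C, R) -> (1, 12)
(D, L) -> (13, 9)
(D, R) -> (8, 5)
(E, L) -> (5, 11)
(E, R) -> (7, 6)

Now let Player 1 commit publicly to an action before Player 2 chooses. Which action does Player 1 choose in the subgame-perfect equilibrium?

D

Work backward from Player 2's decision.
- A → Player 2 plays L (best of 15, 6); Player 1 gets 7.
- B → Player 2 plays R (best of 2, 7); Player 1 gets 1.
- C → Player 2 plays R (best of 8, 12); Player 1 gets 1.
- D → Player 2 plays L (best of 9, 5); Player 1 gets 13.
- E → Player 2 plays L (best of 11, 6); Player 1 gets 5.
Maximizing over 7, 1, 1, 13, 5, Player 1 chooses D. Subgame-perfect outcome: (D, L) with payoffs (13, 9).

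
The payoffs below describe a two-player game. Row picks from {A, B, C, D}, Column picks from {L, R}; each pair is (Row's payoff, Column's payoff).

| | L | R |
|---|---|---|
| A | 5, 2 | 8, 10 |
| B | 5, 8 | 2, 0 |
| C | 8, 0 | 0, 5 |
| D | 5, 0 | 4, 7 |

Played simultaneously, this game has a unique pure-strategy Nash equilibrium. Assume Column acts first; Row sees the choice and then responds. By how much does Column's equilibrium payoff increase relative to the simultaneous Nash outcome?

Backward induction with Column moving first.
- L: Row compares 5, 5, 8, 5 and picks C; Column would get 0.
- R: Row compares 8, 2, 0, 4 and picks A; Column would get 10.
Among 0, 10, the best is 10 at R. Subgame-perfect outcome: (A, R) with payoffs (8, 10).
For the simultaneous game, intersect best replies.
Row's best replies: L→C; R→A.
Column's best replies: A→R; B→L; C→R; D→R.
The unique mutual best reply is (A, R), giving (8, 10).
Column's commitment gain: 10 − 10 = 0.

0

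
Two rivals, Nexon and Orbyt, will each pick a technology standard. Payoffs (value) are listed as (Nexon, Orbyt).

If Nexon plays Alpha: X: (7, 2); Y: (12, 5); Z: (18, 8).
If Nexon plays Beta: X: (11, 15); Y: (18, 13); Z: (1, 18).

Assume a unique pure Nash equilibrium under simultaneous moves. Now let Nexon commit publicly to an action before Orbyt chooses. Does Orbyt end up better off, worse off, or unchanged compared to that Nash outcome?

unchanged

Solve by backward induction (Nexon leads).
- Alpha: BR = Z, leader payoff 18.
- Beta: BR = Z, leader payoff 1.
Among 18, 1, the best is 18 at Alpha. Subgame-perfect outcome: (Alpha, Z) with payoffs (18, 8).
Under simultaneous play:
Nexon's best replies: X→Beta; Y→Beta; Z→Alpha.
Orbyt's best replies: Alpha→Z; Beta→Z.
Only (Alpha, Z) has each player best-responding; Nash payoffs (18, 8).
Orbyt earns 8 sequentially versus 8 at the Nash outcome: unchanged.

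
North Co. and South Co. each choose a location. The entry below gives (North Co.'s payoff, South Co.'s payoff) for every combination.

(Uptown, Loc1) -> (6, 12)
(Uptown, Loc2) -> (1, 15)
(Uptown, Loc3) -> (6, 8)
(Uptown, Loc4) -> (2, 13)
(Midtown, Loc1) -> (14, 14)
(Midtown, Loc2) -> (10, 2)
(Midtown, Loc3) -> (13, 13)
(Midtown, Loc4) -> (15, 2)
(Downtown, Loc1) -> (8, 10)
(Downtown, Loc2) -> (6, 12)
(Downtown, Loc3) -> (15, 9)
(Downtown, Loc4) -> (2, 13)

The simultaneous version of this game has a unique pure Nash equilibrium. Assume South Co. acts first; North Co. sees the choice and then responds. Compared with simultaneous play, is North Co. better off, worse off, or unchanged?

Solve by backward induction (South Co. leads).
- Loc1 → North Co. plays Midtown (best of 6, 14, 8); South Co. gets 14.
- Loc2 → North Co. plays Midtown (best of 1, 10, 6); South Co. gets 2.
- Loc3 → North Co. plays Downtown (best of 6, 13, 15); South Co. gets 9.
- Loc4 → North Co. plays Midtown (best of 2, 15, 2); South Co. gets 2.
Maximizing over 14, 2, 9, 2, South Co. chooses Loc1. Subgame-perfect outcome: (Midtown, Loc1) with payoffs (14, 14).
Under simultaneous play:
North Co.'s best replies: Loc1→Midtown; Loc2→Midtown; Loc3→Downtown; Loc4→Midtown.
South Co.'s best replies: Uptown→Loc2; Midtown→Loc1; Downtown→Loc4.
The unique mutual best reply is (Midtown, Loc1), giving (14, 14).
North Co. earns 14 sequentially versus 14 at the Nash outcome: unchanged.

unchanged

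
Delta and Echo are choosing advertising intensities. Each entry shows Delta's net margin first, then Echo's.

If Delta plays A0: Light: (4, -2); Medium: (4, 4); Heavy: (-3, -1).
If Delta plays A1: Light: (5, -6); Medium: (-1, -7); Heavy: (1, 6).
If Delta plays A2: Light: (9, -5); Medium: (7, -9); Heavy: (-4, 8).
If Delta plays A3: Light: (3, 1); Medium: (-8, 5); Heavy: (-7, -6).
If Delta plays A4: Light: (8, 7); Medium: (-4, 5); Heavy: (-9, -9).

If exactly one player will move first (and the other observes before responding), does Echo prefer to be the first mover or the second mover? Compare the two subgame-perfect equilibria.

second

If Delta leads: Echo's best replies are A0→Medium, A1→Heavy, A2→Heavy, A3→Medium, A4→Light; Delta's induced payoffs 4, 1, -4, -8, 8; outcome (A4, Light), payoffs (8, 7).
If Echo leads: Delta's best replies are Light→A2, Medium→A2, Heavy→A1; Echo's induced payoffs -5, -9, 6; outcome (A1, Heavy), payoffs (1, 6).
Echo gets 6 moving first and 7 moving second, so Echo prefers to move second.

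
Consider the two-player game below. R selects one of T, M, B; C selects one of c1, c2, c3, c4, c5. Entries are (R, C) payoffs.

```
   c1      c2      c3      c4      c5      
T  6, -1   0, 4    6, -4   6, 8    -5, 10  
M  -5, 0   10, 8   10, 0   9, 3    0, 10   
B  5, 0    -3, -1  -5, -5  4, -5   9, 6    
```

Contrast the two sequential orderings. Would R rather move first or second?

second

If R leads: C's best replies are T→c5, M→c5, B→c5; R's induced payoffs -5, 0, 9; outcome (B, c5), payoffs (9, 6).
If C leads: R's best replies are c1→T, c2→M, c3→M, c4→M, c5→B; C's induced payoffs -1, 8, 0, 3, 6; outcome (M, c2), payoffs (10, 8).
R gets 9 moving first and 10 moving second, so R prefers to move second.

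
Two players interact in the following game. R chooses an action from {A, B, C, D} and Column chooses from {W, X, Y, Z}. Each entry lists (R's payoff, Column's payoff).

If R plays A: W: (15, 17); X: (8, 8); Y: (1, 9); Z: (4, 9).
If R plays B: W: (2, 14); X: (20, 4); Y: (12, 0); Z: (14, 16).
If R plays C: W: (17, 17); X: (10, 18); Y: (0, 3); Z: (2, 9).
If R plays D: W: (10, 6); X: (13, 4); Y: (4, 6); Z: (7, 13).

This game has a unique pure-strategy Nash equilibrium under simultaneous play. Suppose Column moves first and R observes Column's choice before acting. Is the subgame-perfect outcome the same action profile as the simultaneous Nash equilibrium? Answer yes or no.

Work backward from R's decision.
- W: R compares 15, 2, 17, 10 and picks C; Column would get 17.
- X: R compares 8, 20, 10, 13 and picks B; Column would get 4.
- Y: R compares 1, 12, 0, 4 and picks B; Column would get 0.
- Z: R compares 4, 14, 2, 7 and picks B; Column would get 16.
Among 17, 4, 0, 16, the best is 17 at W. Subgame-perfect outcome: (C, W) with payoffs (17, 17).
Under simultaneous play:
R's best replies: W→C; X→B; Y→B; Z→B.
Column's best replies: A→W; B→Z; C→X; D→Z.
Only (B, Z) has each player best-responding; Nash payoffs (14, 16).
Sequential outcome (C, W) differs from the Nash profile (B, Z).

no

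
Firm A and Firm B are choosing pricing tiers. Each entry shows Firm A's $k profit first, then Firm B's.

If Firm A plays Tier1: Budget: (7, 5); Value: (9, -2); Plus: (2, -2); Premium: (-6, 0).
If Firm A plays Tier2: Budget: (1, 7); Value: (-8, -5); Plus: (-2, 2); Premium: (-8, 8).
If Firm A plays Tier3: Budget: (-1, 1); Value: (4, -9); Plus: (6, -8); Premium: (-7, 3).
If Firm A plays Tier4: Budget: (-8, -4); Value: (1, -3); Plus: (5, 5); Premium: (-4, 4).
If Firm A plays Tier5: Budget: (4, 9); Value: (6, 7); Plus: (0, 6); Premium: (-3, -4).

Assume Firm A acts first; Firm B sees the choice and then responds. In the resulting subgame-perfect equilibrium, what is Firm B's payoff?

Work backward from Firm B's decision.
- Tier1 → Firm B plays Budget (best of 5, -2, -2, 0); Firm A gets 7.
- Tier2 → Firm B plays Premium (best of 7, -5, 2, 8); Firm A gets -8.
- Tier3 → Firm B plays Premium (best of 1, -9, -8, 3); Firm A gets -7.
- Tier4 → Firm B plays Plus (best of -4, -3, 5, 4); Firm A gets 5.
- Tier5 → Firm B plays Budget (best of 9, 7, 6, -4); Firm A gets 4.
Firm A's induced payoffs are 7, -8, -7, 5, 4, so Firm A commits to Tier1. Subgame-perfect outcome: (Tier1, Budget) with payoffs (7, 5).

5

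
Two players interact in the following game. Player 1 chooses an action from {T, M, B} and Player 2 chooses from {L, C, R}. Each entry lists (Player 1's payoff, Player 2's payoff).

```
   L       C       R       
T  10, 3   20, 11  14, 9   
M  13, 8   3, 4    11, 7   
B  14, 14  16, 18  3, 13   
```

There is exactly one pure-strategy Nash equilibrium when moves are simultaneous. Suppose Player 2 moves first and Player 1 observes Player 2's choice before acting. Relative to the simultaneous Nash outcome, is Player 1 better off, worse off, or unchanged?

Backward induction with Player 2 moving first.
- L → Player 1 plays B (best of 10, 13, 14); Player 2 gets 14.
- C → Player 1 plays T (best of 20, 3, 16); Player 2 gets 11.
- R → Player 1 plays T (best of 14, 11, 3); Player 2 gets 9.
Maximizing over 14, 11, 9, Player 2 chooses L. Subgame-perfect outcome: (B, L) with payoffs (14, 14).
Under simultaneous play:
Player 1's best replies: L→B; C→T; R→T.
Player 2's best replies: T→C; M→L; B→C.
Only (T, C) has each player best-responding; Nash payoffs (20, 11).
Player 1 earns 14 sequentially versus 20 at the Nash outcome: worse off.

worse off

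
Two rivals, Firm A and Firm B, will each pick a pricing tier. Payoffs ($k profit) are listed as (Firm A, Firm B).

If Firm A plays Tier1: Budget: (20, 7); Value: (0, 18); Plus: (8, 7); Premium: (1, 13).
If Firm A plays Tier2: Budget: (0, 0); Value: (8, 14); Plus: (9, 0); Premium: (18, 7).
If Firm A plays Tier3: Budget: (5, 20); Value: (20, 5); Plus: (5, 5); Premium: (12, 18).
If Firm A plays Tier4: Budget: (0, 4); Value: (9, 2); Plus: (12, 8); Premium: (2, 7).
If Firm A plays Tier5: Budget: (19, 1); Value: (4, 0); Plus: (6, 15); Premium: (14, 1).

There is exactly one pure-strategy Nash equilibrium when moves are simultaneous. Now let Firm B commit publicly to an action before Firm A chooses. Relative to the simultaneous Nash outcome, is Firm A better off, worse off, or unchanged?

Backward induction with Firm B moving first.
- Budget → Firm A plays Tier1 (best of 20, 0, 5, 0, 19); Firm B gets 7.
- Value → Firm A plays Tier3 (best of 0, 8, 20, 9, 4); Firm B gets 5.
- Plus → Firm A plays Tier4 (best of 8, 9, 5, 12, 6); Firm B gets 8.
- Premium → Firm A plays Tier2 (best of 1, 18, 12, 2, 14); Firm B gets 7.
Maximizing over 7, 5, 8, 7, Firm B chooses Plus. Subgame-perfect outcome: (Tier4, Plus) with payoffs (12, 8).
For the simultaneous game, intersect best replies.
Firm A's best replies: Budget→Tier1; Value→Tier3; Plus→Tier4; Premium→Tier2.
Firm B's best replies: Tier1→Value; Tier2→Value; Tier3→Budget; Tier4→Plus; Tier5→Plus.
Only (Tier4, Plus) has each player best-responding; Nash payoffs (12, 8).
Firm A earns 12 sequentially versus 12 at the Nash outcome: unchanged.

unchanged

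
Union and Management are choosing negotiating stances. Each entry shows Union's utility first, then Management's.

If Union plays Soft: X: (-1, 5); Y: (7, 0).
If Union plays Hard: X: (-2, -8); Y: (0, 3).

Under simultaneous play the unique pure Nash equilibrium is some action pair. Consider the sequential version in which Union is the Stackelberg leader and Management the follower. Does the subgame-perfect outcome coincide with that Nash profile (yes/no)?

no

Management best-responds to each possible Union move:
- Soft: BR = X, leader payoff -1.
- Hard: BR = Y, leader payoff 0.
Union's induced payoffs are -1, 0, so Union commits to Hard. Subgame-perfect outcome: (Hard, Y) with payoffs (0, 3).
Now find the simultaneous Nash equilibrium.
Union's best replies: X→Soft; Y→Soft.
Management's best replies: Soft→X; Hard→Y.
Only (Soft, X) has each player best-responding; Nash payoffs (-1, 5).
Sequential outcome (Hard, Y) differs from the Nash profile (Soft, X).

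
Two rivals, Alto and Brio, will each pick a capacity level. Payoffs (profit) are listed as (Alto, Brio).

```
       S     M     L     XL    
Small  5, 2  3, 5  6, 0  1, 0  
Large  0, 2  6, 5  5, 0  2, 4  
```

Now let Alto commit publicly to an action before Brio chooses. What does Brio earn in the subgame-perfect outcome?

5

Brio best-responds to each possible Alto move:
- Small: Brio compares 2, 5, 0, 0 and picks M; Alto would get 3.
- Large: Brio compares 2, 5, 0, 4 and picks M; Alto would get 6.
Maximizing over 3, 6, Alto chooses Large. Subgame-perfect outcome: (Large, M) with payoffs (6, 5).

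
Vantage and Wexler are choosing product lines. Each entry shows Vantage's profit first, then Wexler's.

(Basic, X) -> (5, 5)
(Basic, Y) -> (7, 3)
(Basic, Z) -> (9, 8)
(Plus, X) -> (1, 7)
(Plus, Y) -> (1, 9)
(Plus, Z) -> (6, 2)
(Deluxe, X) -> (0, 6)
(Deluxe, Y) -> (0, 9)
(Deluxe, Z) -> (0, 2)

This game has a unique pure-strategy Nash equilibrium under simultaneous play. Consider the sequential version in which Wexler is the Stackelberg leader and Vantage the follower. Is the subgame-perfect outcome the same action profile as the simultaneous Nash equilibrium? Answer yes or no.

yes

Work backward from Vantage's decision.
- X: Vantage compares 5, 1, 0 and picks Basic; Wexler would get 5.
- Y: Vantage compares 7, 1, 0 and picks Basic; Wexler would get 3.
- Z: Vantage compares 9, 6, 0 and picks Basic; Wexler would get 8.
Among 5, 3, 8, the best is 8 at Z. Subgame-perfect outcome: (Basic, Z) with payoffs (9, 8).
For the simultaneous game, intersect best replies.
Vantage's best replies: X→Basic; Y→Basic; Z→Basic.
Wexler's best replies: Basic→Z; Plus→Y; Deluxe→Y.
Only (Basic, Z) has each player best-responding; Nash payoffs (9, 8).
Sequential outcome (Basic, Z) coincides with the Nash profile (Basic, Z).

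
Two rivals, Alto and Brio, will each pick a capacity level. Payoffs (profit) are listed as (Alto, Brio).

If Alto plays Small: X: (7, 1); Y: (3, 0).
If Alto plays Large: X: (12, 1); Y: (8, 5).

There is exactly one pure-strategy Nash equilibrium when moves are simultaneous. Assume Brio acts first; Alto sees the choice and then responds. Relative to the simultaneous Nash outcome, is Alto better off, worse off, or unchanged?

unchanged

Backward induction with Brio moving first.
- X → Alto plays Large (best of 7, 12); Brio gets 1.
- Y → Alto plays Large (best of 3, 8); Brio gets 5.
Among 1, 5, the best is 5 at Y. Subgame-perfect outcome: (Large, Y) with payoffs (8, 5).
Under simultaneous play:
Alto's best replies: X→Large; Y→Large.
Brio's best replies: Small→X; Large→Y.
The unique mutual best reply is (Large, Y), giving (8, 5).
Alto earns 8 sequentially versus 8 at the Nash outcome: unchanged.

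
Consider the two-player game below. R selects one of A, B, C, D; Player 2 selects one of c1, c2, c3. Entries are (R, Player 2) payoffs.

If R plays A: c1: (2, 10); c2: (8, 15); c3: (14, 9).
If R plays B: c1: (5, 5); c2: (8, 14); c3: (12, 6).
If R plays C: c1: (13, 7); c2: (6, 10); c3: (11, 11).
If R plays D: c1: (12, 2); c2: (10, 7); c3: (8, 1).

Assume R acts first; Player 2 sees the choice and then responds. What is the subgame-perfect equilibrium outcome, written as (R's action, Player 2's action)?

(C, c3)

Backward induction with R moving first.
- A: Player 2 compares 10, 15, 9 and picks c2; R would get 8.
- B: Player 2 compares 5, 14, 6 and picks c2; R would get 8.
- C: Player 2 compares 7, 10, 11 and picks c3; R would get 11.
- D: Player 2 compares 2, 7, 1 and picks c2; R would get 10.
Maximizing over 8, 8, 11, 10, R chooses C. Subgame-perfect outcome: (C, c3) with payoffs (11, 11).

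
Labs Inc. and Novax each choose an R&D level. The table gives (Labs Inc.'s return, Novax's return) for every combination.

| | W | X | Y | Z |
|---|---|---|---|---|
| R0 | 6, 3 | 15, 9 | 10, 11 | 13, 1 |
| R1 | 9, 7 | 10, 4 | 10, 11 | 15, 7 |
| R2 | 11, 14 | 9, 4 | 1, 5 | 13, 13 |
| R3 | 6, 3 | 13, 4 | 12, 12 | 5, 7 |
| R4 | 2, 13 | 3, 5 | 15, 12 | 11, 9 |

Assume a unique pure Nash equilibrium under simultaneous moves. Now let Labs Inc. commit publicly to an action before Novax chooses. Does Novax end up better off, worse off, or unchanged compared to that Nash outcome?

worse off

Novax best-responds to each possible Labs Inc. move:
- R0: Novax compares 3, 9, 11, 1 and picks Y; Labs Inc. would get 10.
- R1: Novax compares 7, 4, 11, 7 and picks Y; Labs Inc. would get 10.
- R2: Novax compares 14, 4, 5, 13 and picks W; Labs Inc. would get 11.
- R3: Novax compares 3, 4, 12, 7 and picks Y; Labs Inc. would get 12.
- R4: Novax compares 13, 5, 12, 9 and picks W; Labs Inc. would get 2.
Maximizing over 10, 10, 11, 12, 2, Labs Inc. chooses R3. Subgame-perfect outcome: (R3, Y) with payoffs (12, 12).
Under simultaneous play:
Labs Inc.'s best replies: W→R2; X→R0; Y→R4; Z→R1.
Novax's best replies: R0→Y; R1→Y; R2→W; R3→Y; R4→W.
The unique mutual best reply is (R2, W), giving (11, 14).
Novax earns 12 sequentially versus 14 at the Nash outcome: worse off.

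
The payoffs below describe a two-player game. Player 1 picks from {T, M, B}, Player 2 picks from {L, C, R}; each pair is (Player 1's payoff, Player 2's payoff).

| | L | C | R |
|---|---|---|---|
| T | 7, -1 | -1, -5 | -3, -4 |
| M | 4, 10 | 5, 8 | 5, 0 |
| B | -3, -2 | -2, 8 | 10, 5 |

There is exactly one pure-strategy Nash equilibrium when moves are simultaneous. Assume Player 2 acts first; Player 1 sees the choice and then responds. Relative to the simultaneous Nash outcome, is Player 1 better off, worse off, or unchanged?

Solve by backward induction (Player 2 leads).
- L → Player 1 plays T (best of 7, 4, -3); Player 2 gets -1.
- C → Player 1 plays M (best of -1, 5, -2); Player 2 gets 8.
- R → Player 1 plays B (best of -3, 5, 10); Player 2 gets 5.
Player 2's induced payoffs are -1, 8, 5, so Player 2 commits to C. Subgame-perfect outcome: (M, C) with payoffs (5, 8).
For the simultaneous game, intersect best replies.
Player 1's best replies: L→T; C→M; R→B.
Player 2's best replies: T→L; M→L; B→C.
The unique mutual best reply is (T, L), giving (7, -1).
Player 1 earns 5 sequentially versus 7 at the Nash outcome: worse off.

worse off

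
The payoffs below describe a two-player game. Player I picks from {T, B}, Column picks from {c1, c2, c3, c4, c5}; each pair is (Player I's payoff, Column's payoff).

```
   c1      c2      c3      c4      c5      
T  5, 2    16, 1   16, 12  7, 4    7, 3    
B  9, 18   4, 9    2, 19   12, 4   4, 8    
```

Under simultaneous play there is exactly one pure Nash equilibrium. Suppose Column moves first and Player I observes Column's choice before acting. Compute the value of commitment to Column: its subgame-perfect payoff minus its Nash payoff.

Work backward from Player I's decision.
- c1: Player I compares 5, 9 and picks B; Column would get 18.
- c2: Player I compares 16, 4 and picks T; Column would get 1.
- c3: Player I compares 16, 2 and picks T; Column would get 12.
- c4: Player I compares 7, 12 and picks B; Column would get 4.
- c5: Player I compares 7, 4 and picks T; Column would get 3.
Among 18, 1, 12, 4, 3, the best is 18 at c1. Subgame-perfect outcome: (B, c1) with payoffs (9, 18).
For the simultaneous game, intersect best replies.
Player I's best replies: c1→B; c2→T; c3→T; c4→B; c5→T.
Column's best replies: T→c3; B→c3.
The unique mutual best reply is (T, c3), giving (16, 12).
Column's commitment gain: 18 − 12 = 6.

6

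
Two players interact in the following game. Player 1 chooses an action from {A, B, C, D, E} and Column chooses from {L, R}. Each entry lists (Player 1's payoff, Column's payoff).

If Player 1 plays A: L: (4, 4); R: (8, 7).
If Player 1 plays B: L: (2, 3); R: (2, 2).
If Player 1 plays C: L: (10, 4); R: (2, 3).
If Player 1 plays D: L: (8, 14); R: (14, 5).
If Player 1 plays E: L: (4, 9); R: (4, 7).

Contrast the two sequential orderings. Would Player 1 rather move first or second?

If Player 1 leads: Column's best replies are A→R, B→L, C→L, D→L, E→L; Player 1's induced payoffs 8, 2, 10, 8, 4; outcome (C, L), payoffs (10, 4).
If Column leads: Player 1's best replies are L→C, R→D; Column's induced payoffs 4, 5; outcome (D, R), payoffs (14, 5).
Player 1 gets 10 moving first and 14 moving second, so Player 1 prefers to move second.

second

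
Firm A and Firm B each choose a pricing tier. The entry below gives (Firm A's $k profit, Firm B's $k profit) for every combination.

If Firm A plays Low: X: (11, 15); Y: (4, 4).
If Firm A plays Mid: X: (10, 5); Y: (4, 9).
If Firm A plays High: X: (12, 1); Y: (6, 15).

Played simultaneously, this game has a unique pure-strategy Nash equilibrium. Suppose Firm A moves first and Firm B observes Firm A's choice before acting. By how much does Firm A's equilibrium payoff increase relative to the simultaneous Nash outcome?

Firm B best-responds to each possible Firm A move:
- Low: BR = X, leader payoff 11.
- Mid: BR = Y, leader payoff 4.
- High: BR = Y, leader payoff 6.
Firm A's induced payoffs are 11, 4, 6, so Firm A commits to Low. Subgame-perfect outcome: (Low, X) with payoffs (11, 15).
Now find the simultaneous Nash equilibrium.
Firm A's best replies: X→High; Y→High.
Firm B's best replies: Low→X; Mid→Y; High→Y.
The unique mutual best reply is (High, Y), giving (6, 15).
Firm A's commitment gain: 11 − 6 = 5.

5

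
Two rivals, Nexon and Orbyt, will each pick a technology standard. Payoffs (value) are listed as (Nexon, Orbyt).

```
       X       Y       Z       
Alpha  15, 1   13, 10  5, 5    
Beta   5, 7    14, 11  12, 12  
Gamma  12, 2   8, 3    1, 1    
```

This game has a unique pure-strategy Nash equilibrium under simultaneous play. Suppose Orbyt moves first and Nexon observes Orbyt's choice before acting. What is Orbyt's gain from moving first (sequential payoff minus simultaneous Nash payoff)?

Backward induction with Orbyt moving first.
- X: BR = Alpha, leader payoff 1.
- Y: BR = Beta, leader payoff 11.
- Z: BR = Beta, leader payoff 12.
Among 1, 11, 12, the best is 12 at Z. Subgame-perfect outcome: (Beta, Z) with payoffs (12, 12).
Now find the simultaneous Nash equilibrium.
Nexon's best replies: X→Alpha; Y→Beta; Z→Beta.
Orbyt's best replies: Alpha→Y; Beta→Z; Gamma→Y.
Only (Beta, Z) has each player best-responding; Nash payoffs (12, 12).
Orbyt's commitment gain: 12 − 12 = 0.

0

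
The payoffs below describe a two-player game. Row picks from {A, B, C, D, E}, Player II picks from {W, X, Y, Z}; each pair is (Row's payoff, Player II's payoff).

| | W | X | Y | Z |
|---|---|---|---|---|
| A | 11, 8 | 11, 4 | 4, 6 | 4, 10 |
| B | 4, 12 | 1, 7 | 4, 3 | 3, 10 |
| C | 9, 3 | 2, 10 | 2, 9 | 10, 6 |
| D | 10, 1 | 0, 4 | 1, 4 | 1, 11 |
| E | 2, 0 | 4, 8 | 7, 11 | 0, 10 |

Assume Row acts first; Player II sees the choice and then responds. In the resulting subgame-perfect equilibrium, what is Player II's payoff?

Player II best-responds to each possible Row move:
- A: Player II compares 8, 4, 6, 10 and picks Z; Row would get 4.
- B: Player II compares 12, 7, 3, 10 and picks W; Row would get 4.
- C: Player II compares 3, 10, 9, 6 and picks X; Row would get 2.
- D: Player II compares 1, 4, 4, 11 and picks Z; Row would get 1.
- E: Player II compares 0, 8, 11, 10 and picks Y; Row would get 7.
Among 4, 4, 2, 1, 7, the best is 7 at E. Subgame-perfect outcome: (E, Y) with payoffs (7, 11).

11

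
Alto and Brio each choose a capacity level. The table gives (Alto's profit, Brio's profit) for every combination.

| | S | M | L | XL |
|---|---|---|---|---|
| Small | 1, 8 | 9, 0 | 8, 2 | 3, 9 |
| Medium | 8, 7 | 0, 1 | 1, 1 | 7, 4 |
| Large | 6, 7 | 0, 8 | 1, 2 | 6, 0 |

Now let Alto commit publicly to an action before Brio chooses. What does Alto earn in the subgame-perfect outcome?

8

Backward induction with Alto moving first.
- Small: BR = XL, leader payoff 3.
- Medium: BR = S, leader payoff 8.
- Large: BR = M, leader payoff 0.
Alto's induced payoffs are 3, 8, 0, so Alto commits to Medium. Subgame-perfect outcome: (Medium, S) with payoffs (8, 7).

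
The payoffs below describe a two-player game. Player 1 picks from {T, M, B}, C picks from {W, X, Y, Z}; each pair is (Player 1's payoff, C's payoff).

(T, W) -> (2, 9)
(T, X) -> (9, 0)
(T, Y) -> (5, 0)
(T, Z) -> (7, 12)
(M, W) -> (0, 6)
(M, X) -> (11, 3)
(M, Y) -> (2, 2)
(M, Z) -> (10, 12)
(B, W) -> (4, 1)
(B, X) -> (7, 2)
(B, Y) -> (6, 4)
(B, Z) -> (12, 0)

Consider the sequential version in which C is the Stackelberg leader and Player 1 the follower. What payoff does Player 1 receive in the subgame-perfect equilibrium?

Player 1 best-responds to each possible C move:
- W → Player 1 plays B (best of 2, 0, 4); C gets 1.
- X → Player 1 plays M (best of 9, 11, 7); C gets 3.
- Y → Player 1 plays B (best of 5, 2, 6); C gets 4.
- Z → Player 1 plays B (best of 7, 10, 12); C gets 0.
Maximizing over 1, 3, 4, 0, C chooses Y. Subgame-perfect outcome: (B, Y) with payoffs (6, 4).

6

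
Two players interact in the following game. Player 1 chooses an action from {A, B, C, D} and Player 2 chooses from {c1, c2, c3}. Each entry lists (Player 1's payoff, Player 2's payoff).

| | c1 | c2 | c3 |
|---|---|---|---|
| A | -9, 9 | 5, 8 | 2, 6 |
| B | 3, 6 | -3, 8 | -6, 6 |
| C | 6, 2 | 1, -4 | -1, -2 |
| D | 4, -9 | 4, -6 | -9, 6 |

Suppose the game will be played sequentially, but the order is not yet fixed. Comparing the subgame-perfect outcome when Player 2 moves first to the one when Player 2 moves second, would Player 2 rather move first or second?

first

If Player 1 leads: Player 2's best replies are A→c1, B→c2, C→c1, D→c3; Player 1's induced payoffs -9, -3, 6, -9; outcome (C, c1), payoffs (6, 2).
If Player 2 leads: Player 1's best replies are c1→C, c2→A, c3→A; Player 2's induced payoffs 2, 8, 6; outcome (A, c2), payoffs (5, 8).
Player 2 gets 8 moving first and 2 moving second, so Player 2 prefers to move first.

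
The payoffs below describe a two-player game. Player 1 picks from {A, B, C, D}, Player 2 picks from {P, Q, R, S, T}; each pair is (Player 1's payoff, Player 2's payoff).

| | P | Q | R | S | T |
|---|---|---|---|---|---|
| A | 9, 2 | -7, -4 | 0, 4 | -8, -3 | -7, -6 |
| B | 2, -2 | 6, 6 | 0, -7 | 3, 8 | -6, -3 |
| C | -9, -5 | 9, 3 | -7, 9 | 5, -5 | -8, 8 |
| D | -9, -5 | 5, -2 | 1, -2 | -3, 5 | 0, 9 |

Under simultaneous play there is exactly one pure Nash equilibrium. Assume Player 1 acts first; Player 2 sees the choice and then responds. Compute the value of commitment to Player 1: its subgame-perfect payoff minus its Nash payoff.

Solve by backward induction (Player 1 leads).
- A: BR = R, leader payoff 0.
- B: BR = S, leader payoff 3.
- C: BR = R, leader payoff -7.
- D: BR = T, leader payoff 0.
Among 0, 3, -7, 0, the best is 3 at B. Subgame-perfect outcome: (B, S) with payoffs (3, 8).
Under simultaneous play:
Player 1's best replies: P→A; Q→C; R→D; S→C; T→D.
Player 2's best replies: A→R; B→S; C→R; D→T.
The unique mutual best reply is (D, T), giving (0, 9).
Player 1's commitment gain: 3 − 0 = 3.

3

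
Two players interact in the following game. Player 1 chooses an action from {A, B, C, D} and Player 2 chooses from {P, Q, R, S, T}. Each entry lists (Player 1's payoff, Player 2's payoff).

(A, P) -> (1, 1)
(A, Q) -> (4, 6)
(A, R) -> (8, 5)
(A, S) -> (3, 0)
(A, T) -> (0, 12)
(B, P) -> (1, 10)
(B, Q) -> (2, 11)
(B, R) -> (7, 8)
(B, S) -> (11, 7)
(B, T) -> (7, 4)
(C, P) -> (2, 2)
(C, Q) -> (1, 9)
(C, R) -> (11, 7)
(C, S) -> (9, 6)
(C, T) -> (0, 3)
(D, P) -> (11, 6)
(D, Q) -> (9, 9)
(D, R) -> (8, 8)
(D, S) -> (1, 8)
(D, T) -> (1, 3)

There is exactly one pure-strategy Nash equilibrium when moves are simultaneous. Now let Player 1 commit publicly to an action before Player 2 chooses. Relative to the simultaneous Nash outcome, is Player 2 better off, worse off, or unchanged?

Backward induction with Player 1 moving first.
- A: Player 2 compares 1, 6, 5, 0, 12 and picks T; Player 1 would get 0.
- B: Player 2 compares 10, 11, 8, 7, 4 and picks Q; Player 1 would get 2.
- C: Player 2 compares 2, 9, 7, 6, 3 and picks Q; Player 1 would get 1.
- D: Player 2 compares 6, 9, 8, 8, 3 and picks Q; Player 1 would get 9.
Among 0, 2, 1, 9, the best is 9 at D. Subgame-perfect outcome: (D, Q) with payoffs (9, 9).
For the simultaneous game, intersect best replies.
Player 1's best replies: P→D; Q→D; R→C; S→B; T→B.
Player 2's best replies: A→T; B→Q; C→Q; D→Q.
The unique mutual best reply is (D, Q), giving (9, 9).
Player 2 earns 9 sequentially versus 9 at the Nash outcome: unchanged.

unchanged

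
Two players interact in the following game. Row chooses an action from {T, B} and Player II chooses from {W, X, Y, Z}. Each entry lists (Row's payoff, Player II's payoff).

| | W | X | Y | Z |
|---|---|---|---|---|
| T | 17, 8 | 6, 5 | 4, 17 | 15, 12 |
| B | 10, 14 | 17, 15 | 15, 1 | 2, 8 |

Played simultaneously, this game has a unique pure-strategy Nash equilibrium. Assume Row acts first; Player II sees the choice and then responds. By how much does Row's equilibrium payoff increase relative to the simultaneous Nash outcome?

0

Work backward from Player II's decision.
- T: Player II compares 8, 5, 17, 12 and picks Y; Row would get 4.
- B: Player II compares 14, 15, 1, 8 and picks X; Row would get 17.
Maximizing over 4, 17, Row chooses B. Subgame-perfect outcome: (B, X) with payoffs (17, 15).
For the simultaneous game, intersect best replies.
Row's best replies: W→T; X→B; Y→B; Z→T.
Player II's best replies: T→Y; B→X.
The unique mutual best reply is (B, X), giving (17, 15).
Row's commitment gain: 17 − 17 = 0.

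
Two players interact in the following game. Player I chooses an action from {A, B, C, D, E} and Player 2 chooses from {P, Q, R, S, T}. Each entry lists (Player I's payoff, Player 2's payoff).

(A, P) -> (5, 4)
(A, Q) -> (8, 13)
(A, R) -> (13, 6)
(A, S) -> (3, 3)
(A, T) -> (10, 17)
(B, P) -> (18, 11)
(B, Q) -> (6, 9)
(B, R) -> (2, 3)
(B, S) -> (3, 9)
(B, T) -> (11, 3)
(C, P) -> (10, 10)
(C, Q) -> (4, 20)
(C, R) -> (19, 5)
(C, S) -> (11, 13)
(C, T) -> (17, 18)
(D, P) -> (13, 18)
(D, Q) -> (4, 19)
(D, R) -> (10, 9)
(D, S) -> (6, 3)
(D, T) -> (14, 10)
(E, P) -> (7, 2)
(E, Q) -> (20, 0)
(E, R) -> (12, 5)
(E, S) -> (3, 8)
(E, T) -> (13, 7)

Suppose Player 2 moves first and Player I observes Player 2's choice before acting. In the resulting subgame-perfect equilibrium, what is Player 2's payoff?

18

Solve by backward induction (Player 2 leads).
- P: Player I compares 5, 18, 10, 13, 7 and picks B; Player 2 would get 11.
- Q: Player I compares 8, 6, 4, 4, 20 and picks E; Player 2 would get 0.
- R: Player I compares 13, 2, 19, 10, 12 and picks C; Player 2 would get 5.
- S: Player I compares 3, 3, 11, 6, 3 and picks C; Player 2 would get 13.
- T: Player I compares 10, 11, 17, 14, 13 and picks C; Player 2 would get 18.
Maximizing over 11, 0, 5, 13, 18, Player 2 chooses T. Subgame-perfect outcome: (C, T) with payoffs (17, 18).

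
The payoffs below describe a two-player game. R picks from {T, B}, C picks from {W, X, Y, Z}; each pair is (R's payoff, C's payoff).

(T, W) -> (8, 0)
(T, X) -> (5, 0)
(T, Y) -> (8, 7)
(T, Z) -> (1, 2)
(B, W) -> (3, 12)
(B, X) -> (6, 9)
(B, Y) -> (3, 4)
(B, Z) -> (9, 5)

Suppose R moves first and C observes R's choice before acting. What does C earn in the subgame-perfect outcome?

7

C best-responds to each possible R move:
- T: C compares 0, 0, 7, 2 and picks Y; R would get 8.
- B: C compares 12, 9, 4, 5 and picks W; R would get 3.
R's induced payoffs are 8, 3, so R commits to T. Subgame-perfect outcome: (T, Y) with payoffs (8, 7).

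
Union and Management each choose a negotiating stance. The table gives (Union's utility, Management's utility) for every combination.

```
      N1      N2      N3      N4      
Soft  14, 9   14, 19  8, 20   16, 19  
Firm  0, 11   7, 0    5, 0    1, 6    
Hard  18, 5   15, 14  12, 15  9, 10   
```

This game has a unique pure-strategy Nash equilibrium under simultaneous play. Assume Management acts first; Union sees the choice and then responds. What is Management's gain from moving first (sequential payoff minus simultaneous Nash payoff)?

Union best-responds to each possible Management move:
- N1 → Union plays Hard (best of 14, 0, 18); Management gets 5.
- N2 → Union plays Hard (best of 14, 7, 15); Management gets 14.
- N3 → Union plays Hard (best of 8, 5, 12); Management gets 15.
- N4 → Union plays Soft (best of 16, 1, 9); Management gets 19.
Management's induced payoffs are 5, 14, 15, 19, so Management commits to N4. Subgame-perfect outcome: (Soft, N4) with payoffs (16, 19).
Under simultaneous play:
Union's best replies: N1→Hard; N2→Hard; N3→Hard; N4→Soft.
Management's best replies: Soft→N3; Firm→N1; Hard→N3.
Only (Hard, N3) has each player best-responding; Nash payoffs (12, 15).
Management's commitment gain: 19 − 15 = 4.

4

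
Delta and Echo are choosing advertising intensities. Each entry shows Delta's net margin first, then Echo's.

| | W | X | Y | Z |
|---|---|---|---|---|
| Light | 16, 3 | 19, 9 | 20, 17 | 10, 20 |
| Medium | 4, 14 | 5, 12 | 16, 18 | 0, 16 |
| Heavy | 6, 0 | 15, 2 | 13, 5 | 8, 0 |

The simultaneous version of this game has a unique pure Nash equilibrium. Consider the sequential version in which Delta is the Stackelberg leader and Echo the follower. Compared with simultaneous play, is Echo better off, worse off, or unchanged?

worse off

Backward induction with Delta moving first.
- Light: Echo compares 3, 9, 17, 20 and picks Z; Delta would get 10.
- Medium: Echo compares 14, 12, 18, 16 and picks Y; Delta would get 16.
- Heavy: Echo compares 0, 2, 5, 0 and picks Y; Delta would get 13.
Among 10, 16, 13, the best is 16 at Medium. Subgame-perfect outcome: (Medium, Y) with payoffs (16, 18).
For the simultaneous game, intersect best replies.
Delta's best replies: W→Light; X→Light; Y→Light; Z→Light.
Echo's best replies: Light→Z; Medium→Y; Heavy→Y.
The unique mutual best reply is (Light, Z), giving (10, 20).
Echo earns 18 sequentially versus 20 at the Nash outcome: worse off.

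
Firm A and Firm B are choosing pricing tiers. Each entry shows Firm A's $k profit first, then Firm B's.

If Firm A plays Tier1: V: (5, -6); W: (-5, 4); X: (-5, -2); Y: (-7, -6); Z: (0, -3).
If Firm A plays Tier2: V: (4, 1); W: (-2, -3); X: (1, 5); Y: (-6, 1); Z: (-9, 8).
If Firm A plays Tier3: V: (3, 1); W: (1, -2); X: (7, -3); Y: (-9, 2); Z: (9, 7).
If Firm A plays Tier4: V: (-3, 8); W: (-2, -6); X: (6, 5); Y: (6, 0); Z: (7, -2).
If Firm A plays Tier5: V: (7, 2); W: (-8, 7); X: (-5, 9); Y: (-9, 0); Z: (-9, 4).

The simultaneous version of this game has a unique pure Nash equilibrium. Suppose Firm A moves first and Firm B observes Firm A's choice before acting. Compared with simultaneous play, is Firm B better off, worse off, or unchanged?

Work backward from Firm B's decision.
- Tier1 → Firm B plays W (best of -6, 4, -2, -6, -3); Firm A gets -5.
- Tier2 → Firm B plays Z (best of 1, -3, 5, 1, 8); Firm A gets -9.
- Tier3 → Firm B plays Z (best of 1, -2, -3, 2, 7); Firm A gets 9.
- Tier4 → Firm B plays V (best of 8, -6, 5, 0, -2); Firm A gets -3.
- Tier5 → Firm B plays X (best of 2, 7, 9, 0, 4); Firm A gets -5.
Firm A's induced payoffs are -5, -9, 9, -3, -5, so Firm A commits to Tier3. Subgame-perfect outcome: (Tier3, Z) with payoffs (9, 7).
For the simultaneous game, intersect best replies.
Firm A's best replies: V→Tier5; W→Tier3; X→Tier3; Y→Tier4; Z→Tier3.
Firm B's best replies: Tier1→W; Tier2→Z; Tier3→Z; Tier4→V; Tier5→X.
The unique mutual best reply is (Tier3, Z), giving (9, 7).
Firm B earns 7 sequentially versus 7 at the Nash outcome: unchanged.

unchanged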